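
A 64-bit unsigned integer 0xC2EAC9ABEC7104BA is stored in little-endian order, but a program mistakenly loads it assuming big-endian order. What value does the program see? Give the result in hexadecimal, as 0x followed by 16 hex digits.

0xBA0471ECABC9EAC2

Stored little-endian, the bytes at ascending addresses are BA 04 71 EC AB C9 EA C2.
Read back as big-endian, the last byte is least significant, giving 0xBA0471ECABC9EAC2.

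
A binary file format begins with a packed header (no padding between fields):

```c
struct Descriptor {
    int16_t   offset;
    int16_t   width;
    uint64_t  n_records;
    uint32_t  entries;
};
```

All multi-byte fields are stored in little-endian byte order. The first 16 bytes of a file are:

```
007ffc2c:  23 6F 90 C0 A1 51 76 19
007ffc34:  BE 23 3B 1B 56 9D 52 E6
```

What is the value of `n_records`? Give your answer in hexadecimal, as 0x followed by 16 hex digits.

`n_records` follows `offset` (2 B), `width` (2 B), so it starts at offset 2 + 2 = 4 and occupies 8 bytes.
Bytes at offsets 4..11: A1 51 76 19 BE 23 3B 1B.
In little-endian order the low byte comes first in memory.
Reassemble most-significant byte first: 1B 3B 23 BE 19 76 51 A1 → 0x1B3B23BE197651A1.

0x1B3B23BE197651A1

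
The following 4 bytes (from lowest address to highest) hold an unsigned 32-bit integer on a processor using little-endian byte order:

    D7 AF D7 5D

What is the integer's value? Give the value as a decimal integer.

In little-endian order the low byte comes first in memory.
Reassemble most-significant byte first: 5D D7 AF D7 → 0x5DD7AFD7.
0x5DD7AFD7 = 1574416343.

1574416343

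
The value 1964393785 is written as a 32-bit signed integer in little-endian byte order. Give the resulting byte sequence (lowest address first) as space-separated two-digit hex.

1964393785 in hexadecimal, padded to 32 bits, is 0x75164539.
Split into bytes (most-significant first): 75 16 45 39.
Little-endian stores the least-significant byte at the lowest address.
So at ascending addresses the bytes are 39 45 16 75.

39 45 16 75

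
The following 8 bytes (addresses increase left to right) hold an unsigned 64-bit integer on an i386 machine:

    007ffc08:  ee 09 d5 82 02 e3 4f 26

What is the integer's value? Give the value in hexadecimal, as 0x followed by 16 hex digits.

0x264FE30282D509EE

Little-endian: lowest address holds the least-significant byte.
Reassemble most-significant byte first: 26 4F E3 02 82 D5 09 EE → 0x264FE30282D509EE.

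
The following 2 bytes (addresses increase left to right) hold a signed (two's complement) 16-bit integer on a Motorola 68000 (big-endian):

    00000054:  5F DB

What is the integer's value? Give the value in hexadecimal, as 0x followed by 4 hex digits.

0x5FDB

Big-endian: lowest address holds the most-significant byte.
The bytes are already most-significant first: 0x5FDB.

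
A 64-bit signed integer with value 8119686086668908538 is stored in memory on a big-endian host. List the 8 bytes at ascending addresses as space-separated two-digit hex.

8119686086668908538 in hexadecimal, padded to 64 bits, is 0x70AEEB79D394F7FA.
Split into bytes (most-significant first): 70 AE EB 79 D3 94 F7 FA.
Big-endian: lowest address holds the most-significant byte.
So the memory order matches the most-significant-first order: 70 AE EB 79 D3 94 F7 FA.

70 AE EB 79 D3 94 F7 FA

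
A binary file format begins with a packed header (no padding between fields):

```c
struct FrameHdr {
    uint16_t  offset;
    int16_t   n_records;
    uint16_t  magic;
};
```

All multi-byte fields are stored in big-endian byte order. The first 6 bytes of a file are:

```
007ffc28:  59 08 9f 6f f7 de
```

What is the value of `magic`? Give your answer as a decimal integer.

`magic` follows `offset` (2 B), `n_records` (2 B), so it starts at offset 2 + 2 = 4 and occupies 2 bytes.
Bytes at offsets 4..5: F7 DE.
Big-endian: lowest address holds the most-significant byte.
The bytes are already most-significant first: 0xF7DE.
0xF7DE = 63454.

63454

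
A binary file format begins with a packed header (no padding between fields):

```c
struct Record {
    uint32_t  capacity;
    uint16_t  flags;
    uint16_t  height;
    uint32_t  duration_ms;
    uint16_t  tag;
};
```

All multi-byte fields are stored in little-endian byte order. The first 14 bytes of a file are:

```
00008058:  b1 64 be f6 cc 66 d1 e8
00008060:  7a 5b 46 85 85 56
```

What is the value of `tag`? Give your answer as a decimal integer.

22149

`tag` follows `capacity` (4 B), `flags` (2 B), `height` (2 B), `duration_ms` (4 B), so it starts at offset 4 + 2 + 2 + 4 = 12 and occupies 2 bytes.
Bytes at offsets 12..13: 85 56.
Little-endian stores the least-significant byte at the lowest address.
Reassemble most-significant byte first: 56 85 → 0x5685.
0x5685 = 22149.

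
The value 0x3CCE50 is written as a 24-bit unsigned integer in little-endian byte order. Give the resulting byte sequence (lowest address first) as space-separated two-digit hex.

50 CE 3C

Split into bytes (most-significant first): 3C CE 50.
In little-endian order the low byte comes first in memory.
So at ascending addresses the bytes are 50 CE 3C.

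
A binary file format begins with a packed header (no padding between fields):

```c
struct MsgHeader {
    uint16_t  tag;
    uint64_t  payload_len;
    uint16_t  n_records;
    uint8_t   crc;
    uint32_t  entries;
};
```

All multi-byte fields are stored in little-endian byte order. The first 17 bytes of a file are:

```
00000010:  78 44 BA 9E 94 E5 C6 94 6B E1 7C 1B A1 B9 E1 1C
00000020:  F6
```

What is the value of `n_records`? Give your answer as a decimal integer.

7036

`n_records` follows `tag` (2 B), `payload_len` (8 B), so it starts at offset 2 + 8 = 10 and occupies 2 bytes.
Bytes at offsets 10..11: 7C 1B.
In little-endian order the low byte comes first in memory.
Reassemble most-significant byte first: 1B 7C → 0x1B7C.
0x1B7C = 7036.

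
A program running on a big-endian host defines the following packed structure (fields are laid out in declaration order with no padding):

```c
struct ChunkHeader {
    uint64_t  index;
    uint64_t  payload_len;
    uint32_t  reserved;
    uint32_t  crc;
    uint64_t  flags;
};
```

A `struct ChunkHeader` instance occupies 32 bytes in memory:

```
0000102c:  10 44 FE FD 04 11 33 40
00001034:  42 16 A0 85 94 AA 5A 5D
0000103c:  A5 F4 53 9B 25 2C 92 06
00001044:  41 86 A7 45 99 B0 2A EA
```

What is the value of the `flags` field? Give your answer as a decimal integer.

`flags` follows `index` (8 B), `payload_len` (8 B), `reserved` (4 B), `crc` (4 B), so it starts at offset 8 + 8 + 4 + 4 = 24 and occupies 8 bytes.
Bytes at offsets 24..31: 41 86 A7 45 99 B0 2A EA.
Big-endian stores the most-significant byte at the lowest address.
The bytes are already most-significant first: 0x4186A74599B02AEA.
0x4186A74599B02AEA = 4721645176717585130.

4721645176717585130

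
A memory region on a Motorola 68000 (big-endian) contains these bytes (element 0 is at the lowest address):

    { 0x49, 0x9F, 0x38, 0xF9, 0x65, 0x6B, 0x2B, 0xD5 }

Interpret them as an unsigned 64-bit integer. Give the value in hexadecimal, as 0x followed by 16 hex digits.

0x499F38F9656B2BD5

Big-endian stores the most-significant byte at the lowest address.
The bytes are already most-significant first: 0x499F38F9656B2BD5.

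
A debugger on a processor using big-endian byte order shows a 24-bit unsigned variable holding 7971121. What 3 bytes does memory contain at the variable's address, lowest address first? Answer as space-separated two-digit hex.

7971121 in hexadecimal, padded to 24 bits, is 0x79A131.
Split into bytes (most-significant first): 79 A1 31.
In big-endian order the high byte comes first in memory.
So the memory order matches the most-significant-first order: 79 A1 31.

79 A1 31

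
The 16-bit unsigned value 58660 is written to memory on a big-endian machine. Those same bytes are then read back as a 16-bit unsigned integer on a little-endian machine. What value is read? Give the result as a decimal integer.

9445

58660 in 16-bit hexadecimal is 0xE524.
Stored big-endian, the bytes at ascending addresses are E5 24.
Read back as little-endian, the first byte is least significant, giving 0x24E5.
0x24E5 = 9445.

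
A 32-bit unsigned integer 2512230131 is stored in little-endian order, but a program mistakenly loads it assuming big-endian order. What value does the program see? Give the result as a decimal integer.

4086742421

2512230131 in 32-bit hexadecimal is 0x95BD96F3.
Stored little-endian, the bytes at ascending addresses are F3 96 BD 95.
Read back as big-endian, the last byte is least significant, giving 0xF396BD95.
0xF396BD95 = 4086742421.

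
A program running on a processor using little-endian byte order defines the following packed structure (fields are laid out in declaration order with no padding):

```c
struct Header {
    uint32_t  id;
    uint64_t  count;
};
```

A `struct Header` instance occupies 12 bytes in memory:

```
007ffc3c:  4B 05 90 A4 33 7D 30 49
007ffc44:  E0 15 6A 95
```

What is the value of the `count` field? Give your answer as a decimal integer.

`count` follows `id` (4 bytes), so it starts at byte offset 4 and occupies 8 bytes.
Bytes at offsets 4..11: 33 7D 30 49 E0 15 6A 95.
Little-endian: lowest address holds the least-significant byte.
Reassemble most-significant byte first: 95 6A 15 E0 49 30 7D 33 → 0x956A15E049307D33.
0x956A15E049307D33 = 10766441912227364147.

10766441912227364147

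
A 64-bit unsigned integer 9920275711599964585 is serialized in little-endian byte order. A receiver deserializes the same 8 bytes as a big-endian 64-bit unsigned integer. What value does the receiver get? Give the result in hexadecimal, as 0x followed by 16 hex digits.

0xA9F1D92733E6AB89

9920275711599964585 in 64-bit hexadecimal is 0x89ABE63327D9F1A9.
Stored little-endian, the bytes at ascending addresses are A9 F1 D9 27 33 E6 AB 89.
Read back as big-endian, the last byte is least significant, giving 0xA9F1D92733E6AB89.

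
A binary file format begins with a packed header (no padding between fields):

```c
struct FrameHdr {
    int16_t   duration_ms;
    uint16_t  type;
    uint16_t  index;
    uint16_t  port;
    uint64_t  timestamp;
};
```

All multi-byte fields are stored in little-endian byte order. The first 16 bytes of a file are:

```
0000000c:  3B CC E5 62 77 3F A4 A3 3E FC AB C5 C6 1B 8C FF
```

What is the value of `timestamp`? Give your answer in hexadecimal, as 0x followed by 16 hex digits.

0xFF8C1BC6C5ABFC3E

`timestamp` follows `duration_ms` (2 B), `type` (2 B), `index` (2 B), `port` (2 B), so it starts at offset 2 + 2 + 2 + 2 = 8 and occupies 8 bytes.
Bytes at offsets 8..15: 3E FC AB C5 C6 1B 8C FF.
Little-endian stores the least-significant byte at the lowest address.
Reassemble most-significant byte first: FF 8C 1B C6 C5 AB FC 3E → 0xFF8C1BC6C5ABFC3E.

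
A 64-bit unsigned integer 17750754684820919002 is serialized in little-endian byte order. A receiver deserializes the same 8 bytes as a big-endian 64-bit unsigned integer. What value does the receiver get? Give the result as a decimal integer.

17750754684820919002 in 64-bit hexadecimal is 0xF65759569BDA12DA.
Stored little-endian, the bytes at ascending addresses are DA 12 DA 9B 56 59 57 F6.
Read back as big-endian, the last byte is least significant, giving 0xDA12DA9B565957F6.
0xDA12DA9B565957F6 = 15713862410552563702.

15713862410552563702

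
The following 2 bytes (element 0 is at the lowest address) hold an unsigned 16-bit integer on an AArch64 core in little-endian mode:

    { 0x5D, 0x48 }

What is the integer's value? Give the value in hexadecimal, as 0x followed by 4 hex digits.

Little-endian stores the least-significant byte at the lowest address.
Reassemble most-significant byte first: 48 5D → 0x485D.

0x485D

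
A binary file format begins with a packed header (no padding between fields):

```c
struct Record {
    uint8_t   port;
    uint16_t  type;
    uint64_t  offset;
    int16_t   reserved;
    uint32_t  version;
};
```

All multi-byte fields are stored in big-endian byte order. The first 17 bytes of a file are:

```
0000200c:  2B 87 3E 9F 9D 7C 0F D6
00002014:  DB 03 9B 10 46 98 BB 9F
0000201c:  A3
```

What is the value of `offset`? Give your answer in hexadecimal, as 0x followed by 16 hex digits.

0x9F9D7C0FD6DB039B

`offset` follows `port` (1 B), `type` (2 B), so it starts at offset 1 + 2 = 3 and occupies 8 bytes.
Bytes at offsets 3..10: 9F 9D 7C 0F D6 DB 03 9B.
Big-endian stores the most-significant byte at the lowest address.
The bytes are already most-significant first: 0x9F9D7C0FD6DB039B.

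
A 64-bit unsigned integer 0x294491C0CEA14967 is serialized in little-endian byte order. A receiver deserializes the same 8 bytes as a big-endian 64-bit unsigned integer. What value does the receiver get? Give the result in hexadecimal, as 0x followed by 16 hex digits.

0x6749A1CEC0914429

Stored little-endian, the bytes at ascending addresses are 67 49 A1 CE C0 91 44 29.
Read back as big-endian, the last byte is least significant, giving 0x6749A1CEC0914429.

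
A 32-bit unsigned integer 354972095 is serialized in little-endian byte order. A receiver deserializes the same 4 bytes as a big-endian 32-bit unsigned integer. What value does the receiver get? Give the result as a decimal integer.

354972095 in 32-bit hexadecimal is 0x152871BF.
Stored little-endian, the bytes at ascending addresses are BF 71 28 15.
Read back as big-endian, the last byte is least significant, giving 0xBF712815.
0xBF712815 = 3211864085.

3211864085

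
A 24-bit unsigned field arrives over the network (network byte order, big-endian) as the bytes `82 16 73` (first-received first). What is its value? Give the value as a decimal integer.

8525427

Big-endian stores the most-significant byte at the lowest address.
The bytes are already most-significant first: 0x821673.
0x821673 = 8525427.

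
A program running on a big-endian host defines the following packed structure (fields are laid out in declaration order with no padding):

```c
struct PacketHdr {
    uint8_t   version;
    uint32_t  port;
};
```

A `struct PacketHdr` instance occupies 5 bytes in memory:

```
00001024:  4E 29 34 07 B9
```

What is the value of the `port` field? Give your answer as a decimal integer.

`port` follows `version` (1 byte), so it starts at byte offset 1 and occupies 4 bytes.
Bytes at offsets 1..4: 29 34 07 B9.
In big-endian order the high byte comes first in memory.
The bytes are already most-significant first: 0x293407B9.
0x293407B9 = 691275705.

691275705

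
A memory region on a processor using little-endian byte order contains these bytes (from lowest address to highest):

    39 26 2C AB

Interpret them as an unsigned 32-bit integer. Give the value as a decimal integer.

2871797305

Little-endian stores the least-significant byte at the lowest address.
Reassemble most-significant byte first: AB 2C 26 39 → 0xAB2C2639.
0xAB2C2639 = 2871797305.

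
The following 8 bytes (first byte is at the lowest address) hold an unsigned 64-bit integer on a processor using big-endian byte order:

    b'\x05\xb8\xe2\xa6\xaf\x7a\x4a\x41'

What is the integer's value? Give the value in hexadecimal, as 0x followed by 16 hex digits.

0x05B8E2A6AF7A4A41

Big-endian stores the most-significant byte at the lowest address.
The bytes are already most-significant first: 0x05B8E2A6AF7A4A41.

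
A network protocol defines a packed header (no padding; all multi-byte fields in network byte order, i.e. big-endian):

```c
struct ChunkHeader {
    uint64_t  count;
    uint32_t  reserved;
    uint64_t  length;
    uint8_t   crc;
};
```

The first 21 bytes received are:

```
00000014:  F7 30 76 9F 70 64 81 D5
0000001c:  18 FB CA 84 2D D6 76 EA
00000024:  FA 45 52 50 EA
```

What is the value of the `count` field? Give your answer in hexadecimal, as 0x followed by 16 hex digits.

0xF730769F706481D5

`count` is the first field, at byte offset 0, occupying 8 bytes.
Bytes at offsets 0..7: F7 30 76 9F 70 64 81 D5.
Big-endian: lowest address holds the most-significant byte.
The bytes are already most-significant first: 0xF730769F706481D5.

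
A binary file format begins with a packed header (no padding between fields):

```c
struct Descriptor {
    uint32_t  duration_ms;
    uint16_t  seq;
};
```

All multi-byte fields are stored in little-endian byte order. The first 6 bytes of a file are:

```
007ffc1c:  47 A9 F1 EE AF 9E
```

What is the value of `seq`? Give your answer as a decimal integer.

40623

`seq` follows `duration_ms` (4 bytes), so it starts at byte offset 4 and occupies 2 bytes.
Bytes at offsets 4..5: AF 9E.
In little-endian order the low byte comes first in memory.
Reassemble most-significant byte first: 9E AF → 0x9EAF.
0x9EAF = 40623.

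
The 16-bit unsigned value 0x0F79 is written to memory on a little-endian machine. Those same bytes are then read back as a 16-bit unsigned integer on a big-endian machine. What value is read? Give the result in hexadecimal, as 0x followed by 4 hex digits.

Stored little-endian, the bytes at ascending addresses are 79 0F.
Read back as big-endian, the last byte is least significant, giving 0x790F.

0x790F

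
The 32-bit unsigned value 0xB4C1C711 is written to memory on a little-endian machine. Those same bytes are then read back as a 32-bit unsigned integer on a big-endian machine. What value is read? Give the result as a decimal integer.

298303924

Stored little-endian, the bytes at ascending addresses are 11 C7 C1 B4.
Read back as big-endian, the last byte is least significant, giving 0x11C7C1B4.
0x11C7C1B4 = 298303924.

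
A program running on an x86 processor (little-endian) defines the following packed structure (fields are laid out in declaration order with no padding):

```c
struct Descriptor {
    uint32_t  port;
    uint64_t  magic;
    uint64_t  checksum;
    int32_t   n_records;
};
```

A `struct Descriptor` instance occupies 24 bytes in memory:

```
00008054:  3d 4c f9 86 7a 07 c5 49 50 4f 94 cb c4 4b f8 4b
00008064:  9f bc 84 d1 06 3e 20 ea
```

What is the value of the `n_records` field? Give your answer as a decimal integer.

-366985722

`n_records` follows `port` (4 B), `magic` (8 B), `checksum` (8 B), so it starts at offset 4 + 8 + 8 = 20 and occupies 4 bytes.
Bytes at offsets 20..23: 06 3E 20 EA.
Little-endian stores the least-significant byte at the lowest address.
Reassemble most-significant byte first: EA 20 3E 06 → 0xEA203E06.
Top bit is set, so as a signed 32-bit value this is 0xEA203E06 − 2^32 = -366985722.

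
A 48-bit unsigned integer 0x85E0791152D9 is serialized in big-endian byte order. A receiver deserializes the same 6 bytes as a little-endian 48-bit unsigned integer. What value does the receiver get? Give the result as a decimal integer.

238946503745669

Stored big-endian, the bytes at ascending addresses are 85 E0 79 11 52 D9.
Read back as little-endian, the first byte is least significant, giving 0xD9521179E085.
0xD9521179E085 = 238946503745669.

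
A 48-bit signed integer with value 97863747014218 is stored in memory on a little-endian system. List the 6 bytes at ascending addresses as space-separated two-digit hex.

97863747014218 in hexadecimal, padded to 48 bits, is 0x5901ADE08E4A.
Split into bytes (most-significant first): 59 01 AD E0 8E 4A.
Little-endian stores the least-significant byte at the lowest address.
So at ascending addresses the bytes are 4A 8E E0 AD 01 59.

4A 8E E0 AD 01 59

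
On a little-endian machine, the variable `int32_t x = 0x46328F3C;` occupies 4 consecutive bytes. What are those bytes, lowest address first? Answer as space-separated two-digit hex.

Split into bytes (most-significant first): 46 32 8F 3C.
Little-endian: lowest address holds the least-significant byte.
So at ascending addresses the bytes are 3C 8F 32 46.

3C 8F 32 46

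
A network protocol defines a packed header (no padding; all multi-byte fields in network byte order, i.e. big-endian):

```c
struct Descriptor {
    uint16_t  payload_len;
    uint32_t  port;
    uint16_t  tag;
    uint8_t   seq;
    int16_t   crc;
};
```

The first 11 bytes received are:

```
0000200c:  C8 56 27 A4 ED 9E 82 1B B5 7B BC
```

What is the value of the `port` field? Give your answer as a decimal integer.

665120158

`port` follows `payload_len` (2 bytes), so it starts at byte offset 2 and occupies 4 bytes.
Bytes at offsets 2..5: 27 A4 ED 9E.
Big-endian: lowest address holds the most-significant byte.
The bytes are already most-significant first: 0x27A4ED9E.
0x27A4ED9E = 665120158.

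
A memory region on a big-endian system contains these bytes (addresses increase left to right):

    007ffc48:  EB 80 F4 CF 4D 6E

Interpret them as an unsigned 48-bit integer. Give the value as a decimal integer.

258939095567726

In big-endian order the high byte comes first in memory.
The bytes are already most-significant first: 0xEB80F4CF4D6E.
0xEB80F4CF4D6E = 258939095567726.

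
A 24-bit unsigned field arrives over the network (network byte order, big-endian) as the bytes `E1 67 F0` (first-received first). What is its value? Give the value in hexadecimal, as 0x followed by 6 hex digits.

Big-endian stores the most-significant byte at the lowest address.
The bytes are already most-significant first: 0xE167F0.

0xE167F0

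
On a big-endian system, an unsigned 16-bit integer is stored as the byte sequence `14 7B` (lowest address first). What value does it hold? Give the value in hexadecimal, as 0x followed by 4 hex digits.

Big-endian: lowest address holds the most-significant byte.
The bytes are already most-significant first: 0x147B.

0x147B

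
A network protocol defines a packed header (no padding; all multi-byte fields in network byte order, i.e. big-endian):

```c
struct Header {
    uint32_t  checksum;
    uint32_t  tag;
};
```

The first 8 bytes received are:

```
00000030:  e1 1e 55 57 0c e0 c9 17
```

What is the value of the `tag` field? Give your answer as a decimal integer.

216058135

`tag` follows `checksum` (4 bytes), so it starts at byte offset 4 and occupies 4 bytes.
Bytes at offsets 4..7: 0C E0 C9 17.
Big-endian stores the most-significant byte at the lowest address.
The bytes are already most-significant first: 0x0CE0C917.
0x0CE0C917 = 216058135.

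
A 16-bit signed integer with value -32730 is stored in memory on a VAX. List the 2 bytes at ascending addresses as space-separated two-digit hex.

26 80

Two's complement of -32730 in 16 bits: 32730 = 0x7FDA; invert → 0x8025; add 1 → 0x8026.
Split into bytes (most-significant first): 80 26.
Little-endian: lowest address holds the least-significant byte.
So at ascending addresses the bytes are 26 80.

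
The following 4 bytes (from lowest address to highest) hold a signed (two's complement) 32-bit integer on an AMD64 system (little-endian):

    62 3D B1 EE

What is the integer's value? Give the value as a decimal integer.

-290374302

In little-endian order the low byte comes first in memory.
Reassemble most-significant byte first: EE B1 3D 62 → 0xEEB13D62.
Top bit is set, so as a signed 32-bit value this is 0xEEB13D62 − 2^32 = -290374302.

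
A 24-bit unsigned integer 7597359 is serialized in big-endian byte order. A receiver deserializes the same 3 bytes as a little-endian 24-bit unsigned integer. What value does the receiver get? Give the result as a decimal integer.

7597359 in 24-bit hexadecimal is 0x73ED2F.
Stored big-endian, the bytes at ascending addresses are 73 ED 2F.
Read back as little-endian, the first byte is least significant, giving 0x2FED73.
0x2FED73 = 3140979.

3140979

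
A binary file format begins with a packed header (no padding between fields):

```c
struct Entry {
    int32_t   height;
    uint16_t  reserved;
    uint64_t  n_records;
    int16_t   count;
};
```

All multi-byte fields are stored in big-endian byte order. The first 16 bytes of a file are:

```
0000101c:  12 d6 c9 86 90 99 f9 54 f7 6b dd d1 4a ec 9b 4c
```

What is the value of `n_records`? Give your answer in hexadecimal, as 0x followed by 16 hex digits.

`n_records` follows `height` (4 B), `reserved` (2 B), so it starts at offset 4 + 2 = 6 and occupies 8 bytes.
Bytes at offsets 6..13: F9 54 F7 6B DD D1 4A EC.
Big-endian: lowest address holds the most-significant byte.
The bytes are already most-significant first: 0xF954F76BDDD14AEC.

0xF954F76BDDD14AEC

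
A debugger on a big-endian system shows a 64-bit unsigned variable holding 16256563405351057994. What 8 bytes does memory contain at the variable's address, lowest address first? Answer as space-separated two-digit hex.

E1 9A EA 49 44 90 7A 4A

16256563405351057994 in hexadecimal, padded to 64 bits, is 0xE19AEA4944907A4A.
Split into bytes (most-significant first): E1 9A EA 49 44 90 7A 4A.
Big-endian stores the most-significant byte at the lowest address.
So the memory order matches the most-significant-first order: E1 9A EA 49 44 90 7A 4A.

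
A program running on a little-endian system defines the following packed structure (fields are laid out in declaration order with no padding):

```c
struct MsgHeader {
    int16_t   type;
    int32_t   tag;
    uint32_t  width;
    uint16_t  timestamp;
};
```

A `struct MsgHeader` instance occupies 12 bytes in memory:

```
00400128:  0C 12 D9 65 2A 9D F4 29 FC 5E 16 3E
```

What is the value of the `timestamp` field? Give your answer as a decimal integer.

`timestamp` follows `type` (2 B), `tag` (4 B), `width` (4 B), so it starts at offset 2 + 4 + 4 = 10 and occupies 2 bytes.
Bytes at offsets 10..11: 16 3E.
Little-endian: lowest address holds the least-significant byte.
Reassemble most-significant byte first: 3E 16 → 0x3E16.
0x3E16 = 15894.

15894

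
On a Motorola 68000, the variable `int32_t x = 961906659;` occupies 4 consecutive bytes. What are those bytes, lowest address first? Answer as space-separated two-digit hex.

961906659 in hexadecimal, padded to 32 bits, is 0x395587E3.
Split into bytes (most-significant first): 39 55 87 E3.
Big-endian stores the most-significant byte at the lowest address.
So the memory order matches the most-significant-first order: 39 55 87 E3.

39 55 87 E3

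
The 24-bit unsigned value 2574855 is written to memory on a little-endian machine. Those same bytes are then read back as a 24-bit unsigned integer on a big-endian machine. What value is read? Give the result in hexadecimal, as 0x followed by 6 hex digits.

0x074A27

2574855 in 24-bit hexadecimal is 0x274A07.
Stored little-endian, the bytes at ascending addresses are 07 4A 27.
Read back as big-endian, the last byte is least significant, giving 0x074A27.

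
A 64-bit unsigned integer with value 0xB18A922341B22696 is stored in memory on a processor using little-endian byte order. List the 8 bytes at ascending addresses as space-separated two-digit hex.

96 26 B2 41 23 92 8A B1

Split into bytes (most-significant first): B1 8A 92 23 41 B2 26 96.
In little-endian order the low byte comes first in memory.
So at ascending addresses the bytes are 96 26 B2 41 23 92 8A B1.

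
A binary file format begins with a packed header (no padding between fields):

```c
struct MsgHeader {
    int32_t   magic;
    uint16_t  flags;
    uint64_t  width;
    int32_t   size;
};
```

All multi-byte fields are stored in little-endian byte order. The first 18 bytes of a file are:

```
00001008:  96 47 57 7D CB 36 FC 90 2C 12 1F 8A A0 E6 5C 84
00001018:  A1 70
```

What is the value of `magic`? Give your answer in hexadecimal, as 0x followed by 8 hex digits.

0x7D574796

`magic` is the first field, at byte offset 0, occupying 4 bytes.
Bytes at offsets 0..3: 96 47 57 7D.
Little-endian stores the least-significant byte at the lowest address.
Reassemble most-significant byte first: 7D 57 47 96 → 0x7D574796.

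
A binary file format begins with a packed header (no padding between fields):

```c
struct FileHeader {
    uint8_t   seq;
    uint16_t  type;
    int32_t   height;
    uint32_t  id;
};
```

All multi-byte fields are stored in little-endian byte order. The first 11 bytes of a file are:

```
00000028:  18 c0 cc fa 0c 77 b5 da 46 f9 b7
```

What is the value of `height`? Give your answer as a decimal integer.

`height` follows `seq` (1 B), `type` (2 B), so it starts at offset 1 + 2 = 3 and occupies 4 bytes.
Bytes at offsets 3..6: FA 0C 77 B5.
Little-endian stores the least-significant byte at the lowest address.
Reassemble most-significant byte first: B5 77 0C FA → 0xB5770CFA.
Top bit is set, so as a signed 32-bit value this is 0xB5770CFA − 2^32 = -1250489094.

-1250489094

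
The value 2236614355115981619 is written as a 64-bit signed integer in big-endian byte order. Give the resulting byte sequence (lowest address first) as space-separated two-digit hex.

1F 0A 0C E7 E8 3A 3B 33

2236614355115981619 in hexadecimal, padded to 64 bits, is 0x1F0A0CE7E83A3B33.
Split into bytes (most-significant first): 1F 0A 0C E7 E8 3A 3B 33.
Big-endian stores the most-significant byte at the lowest address.
So the memory order matches the most-significant-first order: 1F 0A 0C E7 E8 3A 3B 33.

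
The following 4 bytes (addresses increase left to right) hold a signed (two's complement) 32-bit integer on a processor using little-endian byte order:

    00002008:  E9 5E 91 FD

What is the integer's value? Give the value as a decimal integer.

-40804631

In little-endian order the low byte comes first in memory.
Reassemble most-significant byte first: FD 91 5E E9 → 0xFD915EE9.
Top bit is set, so as a signed 32-bit value this is 0xFD915EE9 − 2^32 = -40804631.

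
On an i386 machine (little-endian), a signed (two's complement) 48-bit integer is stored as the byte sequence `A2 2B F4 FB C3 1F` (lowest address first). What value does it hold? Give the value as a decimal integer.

Little-endian stores the least-significant byte at the lowest address.
Reassemble most-significant byte first: 1F C3 FB F4 2B A2 → 0x1FC3FBF42BA2.
0x1FC3FBF42BA2 = 34926606166946.

34926606166946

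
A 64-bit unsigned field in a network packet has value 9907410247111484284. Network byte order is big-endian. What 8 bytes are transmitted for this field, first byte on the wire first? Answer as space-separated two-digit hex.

89 7E 31 20 C7 25 23 7C

9907410247111484284 in hexadecimal, padded to 64 bits, is 0x897E3120C725237C.
Split into bytes (most-significant first): 89 7E 31 20 C7 25 23 7C.
Big-endian stores the most-significant byte at the lowest address.
So the memory order matches the most-significant-first order: 89 7E 31 20 C7 25 23 7C.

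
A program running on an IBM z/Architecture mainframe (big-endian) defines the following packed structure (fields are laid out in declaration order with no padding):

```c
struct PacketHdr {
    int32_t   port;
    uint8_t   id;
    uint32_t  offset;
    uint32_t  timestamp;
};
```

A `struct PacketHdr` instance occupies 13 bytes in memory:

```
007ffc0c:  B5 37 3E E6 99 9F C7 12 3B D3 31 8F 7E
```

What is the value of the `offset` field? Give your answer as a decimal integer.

`offset` follows `port` (4 B), `id` (1 B), so it starts at offset 4 + 1 = 5 and occupies 4 bytes.
Bytes at offsets 5..8: 9F C7 12 3B.
Big-endian: lowest address holds the most-significant byte.
The bytes are already most-significant first: 0x9FC7123B.
0x9FC7123B = 2680623675.

2680623675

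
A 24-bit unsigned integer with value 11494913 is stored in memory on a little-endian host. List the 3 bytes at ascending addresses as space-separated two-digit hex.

01 66 AF

11494913 in hexadecimal, padded to 24 bits, is 0xAF6601.
Split into bytes (most-significant first): AF 66 01.
Little-endian: lowest address holds the least-significant byte.
So at ascending addresses the bytes are 01 66 AF.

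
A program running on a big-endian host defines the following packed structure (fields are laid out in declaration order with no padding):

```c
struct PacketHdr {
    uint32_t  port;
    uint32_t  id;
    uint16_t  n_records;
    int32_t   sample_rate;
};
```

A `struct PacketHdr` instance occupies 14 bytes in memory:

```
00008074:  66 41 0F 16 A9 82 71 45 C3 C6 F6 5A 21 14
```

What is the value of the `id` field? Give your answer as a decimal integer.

2843898181

`id` follows `port` (4 bytes), so it starts at byte offset 4 and occupies 4 bytes.
Bytes at offsets 4..7: A9 82 71 45.
In big-endian order the high byte comes first in memory.
The bytes are already most-significant first: 0xA9827145.
0xA9827145 = 2843898181.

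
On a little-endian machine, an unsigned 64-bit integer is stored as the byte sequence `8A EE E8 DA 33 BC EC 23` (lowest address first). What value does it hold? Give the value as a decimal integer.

2588650816733245066

In little-endian order the low byte comes first in memory.
Reassemble most-significant byte first: 23 EC BC 33 DA E8 EE 8A → 0x23ECBC33DAE8EE8A.
0x23ECBC33DAE8EE8A = 2588650816733245066.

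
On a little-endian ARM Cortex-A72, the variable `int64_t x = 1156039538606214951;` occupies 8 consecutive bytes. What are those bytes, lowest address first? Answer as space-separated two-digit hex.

1156039538606214951 in hexadecimal, padded to 64 bits, is 0x100B13D5DCEE0F27.
Split into bytes (most-significant first): 10 0B 13 D5 DC EE 0F 27.
Little-endian stores the least-significant byte at the lowest address.
So at ascending addresses the bytes are 27 0F EE DC D5 13 0B 10.

27 0F EE DC D5 13 0B 10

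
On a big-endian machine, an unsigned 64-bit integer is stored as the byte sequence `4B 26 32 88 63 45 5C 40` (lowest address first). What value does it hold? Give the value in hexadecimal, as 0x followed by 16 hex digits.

0x4B26328863455C40

Big-endian stores the most-significant byte at the lowest address.
The bytes are already most-significant first: 0x4B26328863455C40.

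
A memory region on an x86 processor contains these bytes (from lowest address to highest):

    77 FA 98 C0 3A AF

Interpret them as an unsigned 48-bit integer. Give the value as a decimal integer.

Little-endian stores the least-significant byte at the lowest address.
Reassemble most-significant byte first: AF 3A C0 98 FA 77 → 0xAF3AC098FA77.
0xAF3AC098FA77 = 192666874215031.

192666874215031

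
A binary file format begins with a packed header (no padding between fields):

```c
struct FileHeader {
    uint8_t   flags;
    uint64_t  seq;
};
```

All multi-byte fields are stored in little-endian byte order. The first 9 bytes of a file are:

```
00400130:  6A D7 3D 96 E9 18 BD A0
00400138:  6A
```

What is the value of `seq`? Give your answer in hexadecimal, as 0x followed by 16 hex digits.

`seq` follows `flags` (1 byte), so it starts at byte offset 1 and occupies 8 bytes.
Bytes at offsets 1..8: D7 3D 96 E9 18 BD A0 6A.
In little-endian order the low byte comes first in memory.
Reassemble most-significant byte first: 6A A0 BD 18 E9 96 3D D7 → 0x6AA0BD18E9963DD7.

0x6AA0BD18E9963DD7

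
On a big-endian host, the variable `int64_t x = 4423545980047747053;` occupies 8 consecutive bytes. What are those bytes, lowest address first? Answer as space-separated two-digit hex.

3D 63 97 A1 C4 5A 67 ED

4423545980047747053 in hexadecimal, padded to 64 bits, is 0x3D6397A1C45A67ED.
Split into bytes (most-significant first): 3D 63 97 A1 C4 5A 67 ED.
In big-endian order the high byte comes first in memory.
So the memory order matches the most-significant-first order: 3D 63 97 A1 C4 5A 67 ED.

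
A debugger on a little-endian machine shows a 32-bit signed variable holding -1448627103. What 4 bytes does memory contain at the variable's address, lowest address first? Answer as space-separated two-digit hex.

Two's complement of -1448627103 in 32 bits: 1448627103 = 0x56584B9F; invert → 0xA9A7B460; add 1 → 0xA9A7B461.
Split into bytes (most-significant first): A9 A7 B4 61.
In little-endian order the low byte comes first in memory.
So at ascending addresses the bytes are 61 B4 A7 A9.

61 B4 A7 A9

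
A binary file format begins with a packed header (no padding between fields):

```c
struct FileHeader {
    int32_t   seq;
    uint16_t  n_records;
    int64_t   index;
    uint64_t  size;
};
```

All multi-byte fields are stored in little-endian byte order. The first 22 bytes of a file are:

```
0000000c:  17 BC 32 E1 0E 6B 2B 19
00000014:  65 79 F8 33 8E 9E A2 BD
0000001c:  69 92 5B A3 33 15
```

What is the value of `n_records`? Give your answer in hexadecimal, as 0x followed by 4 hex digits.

0x6B0E

`n_records` follows `seq` (4 bytes), so it starts at byte offset 4 and occupies 2 bytes.
Bytes at offsets 4..5: 0E 6B.
Little-endian stores the least-significant byte at the lowest address.
Reassemble most-significant byte first: 6B 0E → 0x6B0E.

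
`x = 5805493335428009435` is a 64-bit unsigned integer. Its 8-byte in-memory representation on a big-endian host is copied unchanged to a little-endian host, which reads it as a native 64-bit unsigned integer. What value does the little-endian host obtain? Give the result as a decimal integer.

15820324174796263760

5805493335428009435 in 64-bit hexadecimal is 0x5091416E04158DDB.
Stored big-endian, the bytes at ascending addresses are 50 91 41 6E 04 15 8D DB.
Read back as little-endian, the first byte is least significant, giving 0xDB8D15046E419150.
0xDB8D15046E419150 = 15820324174796263760.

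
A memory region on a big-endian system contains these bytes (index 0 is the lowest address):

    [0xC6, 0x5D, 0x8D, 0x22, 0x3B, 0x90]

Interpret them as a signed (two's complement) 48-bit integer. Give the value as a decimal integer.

Big-endian stores the most-significant byte at the lowest address.
The bytes are already most-significant first: 0xC65D8D223B90.
Top bit is set, so as a signed 48-bit value this is 0xC65D8D223B90 − 2^48 = -63369874621552.

-63369874621552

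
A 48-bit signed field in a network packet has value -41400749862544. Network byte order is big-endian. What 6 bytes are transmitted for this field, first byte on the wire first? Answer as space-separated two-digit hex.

DA 58 A3 02 D1 70

Two's complement of -41400749862544 in 48 bits: 41400749862544 = 0x25A75CFD2E90; invert → 0xDA58A302D16F; add 1 → 0xDA58A302D170.
Split into bytes (most-significant first): DA 58 A3 02 D1 70.
In big-endian order the high byte comes first in memory.
So the memory order matches the most-significant-first order: DA 58 A3 02 D1 70.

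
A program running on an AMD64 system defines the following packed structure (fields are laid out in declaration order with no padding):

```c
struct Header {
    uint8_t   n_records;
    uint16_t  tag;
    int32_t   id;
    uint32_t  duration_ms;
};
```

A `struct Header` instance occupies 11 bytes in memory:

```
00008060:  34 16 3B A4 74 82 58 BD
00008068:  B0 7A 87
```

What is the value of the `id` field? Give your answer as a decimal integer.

`id` follows `n_records` (1 B), `tag` (2 B), so it starts at offset 1 + 2 = 3 and occupies 4 bytes.
Bytes at offsets 3..6: A4 74 82 58.
Little-endian stores the least-significant byte at the lowest address.
Reassemble most-significant byte first: 58 82 74 A4 → 0x588274A4.
0x588274A4 = 1484944548.

1484944548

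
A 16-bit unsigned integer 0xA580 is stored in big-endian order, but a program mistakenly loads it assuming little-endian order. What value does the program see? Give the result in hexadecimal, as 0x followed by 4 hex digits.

Stored big-endian, the bytes at ascending addresses are A5 80.
Read back as little-endian, the first byte is least significant, giving 0x80A5.

0x80A5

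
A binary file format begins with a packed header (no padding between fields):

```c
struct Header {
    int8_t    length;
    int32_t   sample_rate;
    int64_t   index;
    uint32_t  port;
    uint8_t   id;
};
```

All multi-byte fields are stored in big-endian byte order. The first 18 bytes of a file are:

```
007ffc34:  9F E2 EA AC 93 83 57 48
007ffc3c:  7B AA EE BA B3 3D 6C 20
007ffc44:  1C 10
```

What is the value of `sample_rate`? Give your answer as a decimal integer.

-487936877

`sample_rate` follows `length` (1 byte), so it starts at byte offset 1 and occupies 4 bytes.
Bytes at offsets 1..4: E2 EA AC 93.
In big-endian order the high byte comes first in memory.
The bytes are already most-significant first: 0xE2EAAC93.
Top bit is set, so as a signed 32-bit value this is 0xE2EAAC93 − 2^32 = -487936877.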